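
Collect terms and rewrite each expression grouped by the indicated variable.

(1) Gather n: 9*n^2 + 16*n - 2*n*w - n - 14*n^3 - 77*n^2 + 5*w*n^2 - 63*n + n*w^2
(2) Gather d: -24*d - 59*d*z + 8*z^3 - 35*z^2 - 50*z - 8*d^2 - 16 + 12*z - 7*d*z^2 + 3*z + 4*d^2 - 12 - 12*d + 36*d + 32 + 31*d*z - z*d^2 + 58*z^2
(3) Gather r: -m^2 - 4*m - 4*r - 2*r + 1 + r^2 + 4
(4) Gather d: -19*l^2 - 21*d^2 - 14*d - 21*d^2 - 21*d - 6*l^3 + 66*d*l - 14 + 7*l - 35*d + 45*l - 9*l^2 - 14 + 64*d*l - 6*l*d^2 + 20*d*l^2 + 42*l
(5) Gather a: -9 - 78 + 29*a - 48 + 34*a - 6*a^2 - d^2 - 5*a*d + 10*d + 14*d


(1) = -14*n^3 + n^2*(5*w - 68) + n*(w^2 - 2*w - 48)
(2) = d^2*(-z - 4) + d*(-7*z^2 - 28*z) + 8*z^3 + 23*z^2 - 35*z + 4
(3) = -m^2 - 4*m + r^2 - 6*r + 5
(4) = d^2*(-6*l - 42) + d*(20*l^2 + 130*l - 70) - 6*l^3 - 28*l^2 + 94*l - 28
(5) = -6*a^2 + a*(63 - 5*d) - d^2 + 24*d - 135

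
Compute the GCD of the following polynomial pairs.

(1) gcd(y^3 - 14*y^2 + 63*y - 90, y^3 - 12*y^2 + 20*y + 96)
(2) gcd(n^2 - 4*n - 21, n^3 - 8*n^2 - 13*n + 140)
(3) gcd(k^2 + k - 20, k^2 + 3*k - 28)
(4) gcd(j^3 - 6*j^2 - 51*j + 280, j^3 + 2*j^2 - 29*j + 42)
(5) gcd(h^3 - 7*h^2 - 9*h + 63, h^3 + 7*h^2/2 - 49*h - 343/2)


(1) = gcd((y - 6)*(y - 5)*(y - 3), (y - 8)*(y - 6)*(y + 2)) = y - 6
(2) = n - 7
(3) = k - 4
(4) = j + 7
(5) = h - 7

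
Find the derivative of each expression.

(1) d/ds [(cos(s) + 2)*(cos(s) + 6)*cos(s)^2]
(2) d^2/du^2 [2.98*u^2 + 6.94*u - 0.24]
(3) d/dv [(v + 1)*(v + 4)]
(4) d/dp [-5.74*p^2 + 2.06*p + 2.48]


(1) = 4*(sin(s)^2 - 6*cos(s) - 7)*sin(s)*cos(s)
(2) = 5.96000000000000
(3) = 2*v + 5
(4) = 2.06 - 11.48*p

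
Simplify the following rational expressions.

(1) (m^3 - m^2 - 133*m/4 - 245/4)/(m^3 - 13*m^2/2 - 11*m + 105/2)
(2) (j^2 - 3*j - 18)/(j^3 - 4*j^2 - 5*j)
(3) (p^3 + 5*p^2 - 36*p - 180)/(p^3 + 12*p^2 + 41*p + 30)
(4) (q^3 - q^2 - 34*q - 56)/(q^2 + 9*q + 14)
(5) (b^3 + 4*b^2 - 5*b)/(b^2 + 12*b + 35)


(1) = (4*m^2 + 24*m + 35)/(4*m^2 + 2*m - 30)
(2) = (j^2 - 3*j - 18)/(j^3 - 4*j^2 - 5*j)
(3) = (p - 6)/(p + 1)
(4) = (q^2 - 3*q - 28)/(q + 7)
(5) = (b^2 - b)/(b + 7)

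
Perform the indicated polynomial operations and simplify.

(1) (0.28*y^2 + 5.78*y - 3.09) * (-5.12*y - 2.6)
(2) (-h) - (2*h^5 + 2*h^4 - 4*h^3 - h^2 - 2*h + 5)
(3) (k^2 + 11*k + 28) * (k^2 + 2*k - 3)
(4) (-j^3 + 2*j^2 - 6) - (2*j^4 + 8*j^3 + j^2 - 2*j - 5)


(1) = -1.4336*y^3 - 30.3216*y^2 + 0.7928*y + 8.034
(2) = -2*h^5 - 2*h^4 + 4*h^3 + h^2 + h - 5
(3) = k^4 + 13*k^3 + 47*k^2 + 23*k - 84
(4) = -2*j^4 - 9*j^3 + j^2 + 2*j - 1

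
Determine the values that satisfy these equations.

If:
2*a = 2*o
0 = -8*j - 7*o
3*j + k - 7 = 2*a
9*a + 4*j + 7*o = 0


Then:
a = 0
j = 0
k = 7
o = 0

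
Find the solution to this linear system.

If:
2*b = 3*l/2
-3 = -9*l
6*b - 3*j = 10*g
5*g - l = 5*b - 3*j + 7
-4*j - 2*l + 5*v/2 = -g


Then:
b = 1/4
g = -17/12
j = 47/9
l = 1/3
v = 827/90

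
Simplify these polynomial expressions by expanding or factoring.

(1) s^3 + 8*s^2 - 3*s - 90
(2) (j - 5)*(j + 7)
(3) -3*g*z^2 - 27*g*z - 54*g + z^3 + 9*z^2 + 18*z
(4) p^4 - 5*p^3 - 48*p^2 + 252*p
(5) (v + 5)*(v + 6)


(1) = (s - 3)*(s + 5)*(s + 6)
(2) = j^2 + 2*j - 35
(3) = (-3*g + z)*(z + 3)*(z + 6)
(4) = p*(p - 6)^2*(p + 7)
(5) = v^2 + 11*v + 30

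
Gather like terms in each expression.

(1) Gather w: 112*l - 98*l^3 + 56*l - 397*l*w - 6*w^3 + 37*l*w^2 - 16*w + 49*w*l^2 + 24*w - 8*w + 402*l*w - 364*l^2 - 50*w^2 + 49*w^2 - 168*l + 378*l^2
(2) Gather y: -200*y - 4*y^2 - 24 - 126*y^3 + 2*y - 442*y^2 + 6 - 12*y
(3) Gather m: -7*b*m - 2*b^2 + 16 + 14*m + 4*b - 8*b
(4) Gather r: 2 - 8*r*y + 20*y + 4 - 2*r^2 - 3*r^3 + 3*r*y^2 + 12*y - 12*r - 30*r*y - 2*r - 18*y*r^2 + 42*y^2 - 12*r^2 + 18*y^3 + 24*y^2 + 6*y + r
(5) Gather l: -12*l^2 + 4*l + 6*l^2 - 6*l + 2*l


(1) = -98*l^3 + 14*l^2 - 6*w^3 + w^2*(37*l - 1) + w*(49*l^2 + 5*l)
(2) = -126*y^3 - 446*y^2 - 210*y - 18
(3) = -2*b^2 - 4*b + m*(14 - 7*b) + 16
(4) = -3*r^3 + r^2*(-18*y - 14) + r*(3*y^2 - 38*y - 13) + 18*y^3 + 66*y^2 + 38*y + 6
(5) = -6*l^2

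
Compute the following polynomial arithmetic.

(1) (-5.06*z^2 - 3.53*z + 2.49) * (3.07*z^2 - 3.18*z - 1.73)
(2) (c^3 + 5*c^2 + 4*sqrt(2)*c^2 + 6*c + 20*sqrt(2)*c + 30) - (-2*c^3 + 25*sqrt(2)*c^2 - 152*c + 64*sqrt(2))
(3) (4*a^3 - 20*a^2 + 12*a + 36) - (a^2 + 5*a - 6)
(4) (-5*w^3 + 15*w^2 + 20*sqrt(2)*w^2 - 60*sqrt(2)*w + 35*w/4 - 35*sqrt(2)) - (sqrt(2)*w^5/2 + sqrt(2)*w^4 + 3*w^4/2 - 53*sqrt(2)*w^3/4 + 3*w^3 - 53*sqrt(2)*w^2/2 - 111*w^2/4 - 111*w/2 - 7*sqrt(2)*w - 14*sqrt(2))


(1) = -15.5342*z^4 + 5.2537*z^3 + 27.6235*z^2 - 1.8113*z - 4.3077
(2) = 3*c^3 - 21*sqrt(2)*c^2 + 5*c^2 + 20*sqrt(2)*c + 158*c - 64*sqrt(2) + 30
(3) = 4*a^3 - 21*a^2 + 7*a + 42
(4) = -sqrt(2)*w^5/2 - 3*w^4/2 - sqrt(2)*w^4 - 8*w^3 + 53*sqrt(2)*w^3/4 + 171*w^2/4 + 93*sqrt(2)*w^2/2 - 53*sqrt(2)*w + 257*w/4 - 21*sqrt(2)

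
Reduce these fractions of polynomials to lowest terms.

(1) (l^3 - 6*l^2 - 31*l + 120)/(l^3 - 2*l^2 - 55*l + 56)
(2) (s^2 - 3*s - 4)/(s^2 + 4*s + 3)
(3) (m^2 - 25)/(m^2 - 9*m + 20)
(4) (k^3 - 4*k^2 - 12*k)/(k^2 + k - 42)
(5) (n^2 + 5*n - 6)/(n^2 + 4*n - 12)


(1) = (l^2 + 2*l - 15)/(l^2 + 6*l - 7)
(2) = (s - 4)/(s + 3)
(3) = (m + 5)/(m - 4)
(4) = (k^2 + 2*k)/(k + 7)
(5) = (n - 1)/(n - 2)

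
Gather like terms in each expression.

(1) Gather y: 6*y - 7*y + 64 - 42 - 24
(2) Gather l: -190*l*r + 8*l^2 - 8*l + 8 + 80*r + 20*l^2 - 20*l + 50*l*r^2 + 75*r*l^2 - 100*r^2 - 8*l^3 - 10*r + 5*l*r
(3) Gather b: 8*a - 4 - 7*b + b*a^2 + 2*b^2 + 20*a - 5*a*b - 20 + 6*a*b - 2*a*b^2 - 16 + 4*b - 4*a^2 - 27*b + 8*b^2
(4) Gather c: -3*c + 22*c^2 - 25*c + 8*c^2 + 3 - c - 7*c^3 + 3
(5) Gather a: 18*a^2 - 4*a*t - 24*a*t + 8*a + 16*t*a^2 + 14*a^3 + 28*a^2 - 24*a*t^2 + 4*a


(1) = -y - 2
(2) = -8*l^3 + l^2*(75*r + 28) + l*(50*r^2 - 185*r - 28) - 100*r^2 + 70*r + 8
(3) = -4*a^2 + 28*a + b^2*(10 - 2*a) + b*(a^2 + a - 30) - 40
(4) = -7*c^3 + 30*c^2 - 29*c + 6
(5) = 14*a^3 + a^2*(16*t + 46) + a*(-24*t^2 - 28*t + 12)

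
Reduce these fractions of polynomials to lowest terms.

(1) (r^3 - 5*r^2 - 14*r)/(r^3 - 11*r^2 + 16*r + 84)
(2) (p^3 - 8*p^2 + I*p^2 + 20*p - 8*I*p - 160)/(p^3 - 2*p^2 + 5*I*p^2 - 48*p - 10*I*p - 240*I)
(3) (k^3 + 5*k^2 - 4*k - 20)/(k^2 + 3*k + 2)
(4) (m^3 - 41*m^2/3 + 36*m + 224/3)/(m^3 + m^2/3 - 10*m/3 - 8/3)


(1) = r/(r - 6)
(2) = (p - 4*I)/(p + 6)
(3) = (k^2 + 3*k - 10)/(k + 1)
(4) = (m^2 - 15*m + 56)/(m^2 - m - 2)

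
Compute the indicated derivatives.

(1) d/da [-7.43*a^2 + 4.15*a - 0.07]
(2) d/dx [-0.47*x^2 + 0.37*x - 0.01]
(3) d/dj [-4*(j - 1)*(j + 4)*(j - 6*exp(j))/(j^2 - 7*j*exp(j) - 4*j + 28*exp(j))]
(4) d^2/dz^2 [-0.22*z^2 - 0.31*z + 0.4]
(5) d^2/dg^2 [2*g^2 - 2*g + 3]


(1) = 4.15 - 14.86*a
(2) = 0.37 - 0.94*x
(3) = 4*(-(j - 1)*(j + 4)*(j - 6*exp(j))*(7*j*exp(j) - 2*j - 21*exp(j) + 4) + ((j - 1)*(j + 4)*(6*exp(j) - 1) - (j - 1)*(j - 6*exp(j)) - (j + 4)*(j - 6*exp(j)))*(j^2 - 7*j*exp(j) - 4*j + 28*exp(j)))/(j^2 - 7*j*exp(j) - 4*j + 28*exp(j))^2
(4) = -0.440000000000000
(5) = 4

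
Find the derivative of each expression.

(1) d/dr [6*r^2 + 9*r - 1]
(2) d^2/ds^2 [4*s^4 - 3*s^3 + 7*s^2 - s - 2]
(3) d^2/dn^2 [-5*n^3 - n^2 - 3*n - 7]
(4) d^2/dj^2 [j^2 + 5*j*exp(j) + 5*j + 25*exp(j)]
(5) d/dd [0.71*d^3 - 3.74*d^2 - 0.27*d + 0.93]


(1) = 12*r + 9
(2) = 48*s^2 - 18*s + 14
(3) = -30*n - 2
(4) = 5*j*exp(j) + 35*exp(j) + 2
(5) = 2.13*d^2 - 7.48*d - 0.27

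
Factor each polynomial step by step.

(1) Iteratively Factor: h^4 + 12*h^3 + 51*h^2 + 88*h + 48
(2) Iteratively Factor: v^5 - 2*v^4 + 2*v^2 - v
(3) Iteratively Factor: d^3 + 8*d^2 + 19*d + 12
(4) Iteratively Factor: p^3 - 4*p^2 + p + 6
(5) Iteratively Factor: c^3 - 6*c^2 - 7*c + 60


(1) = (h + 4)*(h^3 + 8*h^2 + 19*h + 12) = (h + 3)*(h + 4)*(h^2 + 5*h + 4) = (h + 1)*(h + 3)*(h + 4)*(h + 4)
(2) = (v - 1)*(v^4 - v^3 - v^2 + v) = v*(v - 1)*(v^3 - v^2 - v + 1) = v*(v - 1)^2*(v^2 - 1) = v*(v - 1)^3*(v + 1)
(3) = (d + 4)*(d^2 + 4*d + 3) = (d + 3)*(d + 4)*(d + 1)
(4) = (p - 3)*(p^2 - p - 2) = (p - 3)*(p - 2)*(p + 1)
(5) = (c - 5)*(c^2 - c - 12) = (c - 5)*(c - 4)*(c + 3)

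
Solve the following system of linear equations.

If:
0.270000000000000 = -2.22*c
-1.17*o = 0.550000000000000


Then:
c = -0.12
o = -0.47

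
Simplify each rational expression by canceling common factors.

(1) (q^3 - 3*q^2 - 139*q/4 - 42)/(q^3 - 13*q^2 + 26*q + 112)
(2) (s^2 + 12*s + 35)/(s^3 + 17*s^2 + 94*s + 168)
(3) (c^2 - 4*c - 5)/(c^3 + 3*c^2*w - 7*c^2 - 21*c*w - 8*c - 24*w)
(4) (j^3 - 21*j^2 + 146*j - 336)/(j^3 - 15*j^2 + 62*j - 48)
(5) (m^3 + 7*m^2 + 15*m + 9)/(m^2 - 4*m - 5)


(1) = (4*q^2 + 20*q + 21)/(4*q^2 - 20*q - 56)
(2) = (s + 5)/(s^2 + 10*s + 24)
(3) = (c - 5)/(c^2 + 3*c*w - 8*c - 24*w)
(4) = (j - 7)/(j - 1)
(5) = (m^2 + 6*m + 9)/(m - 5)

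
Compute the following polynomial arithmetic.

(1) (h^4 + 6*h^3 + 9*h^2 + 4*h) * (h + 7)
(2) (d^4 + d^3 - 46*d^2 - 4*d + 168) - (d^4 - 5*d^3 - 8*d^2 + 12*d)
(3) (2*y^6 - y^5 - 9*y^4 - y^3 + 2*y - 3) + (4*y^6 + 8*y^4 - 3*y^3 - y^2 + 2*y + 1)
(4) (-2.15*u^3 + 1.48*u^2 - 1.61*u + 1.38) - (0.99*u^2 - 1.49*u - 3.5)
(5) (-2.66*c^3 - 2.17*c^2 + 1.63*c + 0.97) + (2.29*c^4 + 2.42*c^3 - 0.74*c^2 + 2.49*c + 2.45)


(1) = h^5 + 13*h^4 + 51*h^3 + 67*h^2 + 28*h
(2) = 6*d^3 - 38*d^2 - 16*d + 168
(3) = 6*y^6 - y^5 - y^4 - 4*y^3 - y^2 + 4*y - 2
(4) = -2.15*u^3 + 0.49*u^2 - 0.12*u + 4.88
(5) = 2.29*c^4 - 0.24*c^3 - 2.91*c^2 + 4.12*c + 3.42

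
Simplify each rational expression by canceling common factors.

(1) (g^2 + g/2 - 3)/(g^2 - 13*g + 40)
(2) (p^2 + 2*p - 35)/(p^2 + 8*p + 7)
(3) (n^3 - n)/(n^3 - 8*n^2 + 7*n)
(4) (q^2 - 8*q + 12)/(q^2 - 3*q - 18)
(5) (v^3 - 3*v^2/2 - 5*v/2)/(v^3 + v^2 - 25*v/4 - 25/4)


(1) = (2*g^2 + g - 6)/(2*g^2 - 26*g + 80)
(2) = (p - 5)/(p + 1)
(3) = (n + 1)/(n - 7)
(4) = (q - 2)/(q + 3)
(5) = 2*v/(2*v + 5)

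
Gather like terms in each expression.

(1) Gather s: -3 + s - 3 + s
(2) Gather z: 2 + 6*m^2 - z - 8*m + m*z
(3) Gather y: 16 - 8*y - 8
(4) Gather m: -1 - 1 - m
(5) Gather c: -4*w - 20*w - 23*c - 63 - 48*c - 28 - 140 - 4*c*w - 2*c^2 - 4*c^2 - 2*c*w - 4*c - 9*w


(1) = 2*s - 6
(2) = 6*m^2 - 8*m + z*(m - 1) + 2
(3) = 8 - 8*y
(4) = -m - 2
(5) = -6*c^2 + c*(-6*w - 75) - 33*w - 231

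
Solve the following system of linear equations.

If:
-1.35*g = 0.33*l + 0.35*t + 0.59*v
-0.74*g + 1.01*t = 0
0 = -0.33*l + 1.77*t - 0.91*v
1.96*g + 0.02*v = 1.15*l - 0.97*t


Then:
g = 0.00
l = 0.00
t = 0.00
v = 0.00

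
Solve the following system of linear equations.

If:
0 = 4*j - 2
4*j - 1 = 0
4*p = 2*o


Then:
No Solution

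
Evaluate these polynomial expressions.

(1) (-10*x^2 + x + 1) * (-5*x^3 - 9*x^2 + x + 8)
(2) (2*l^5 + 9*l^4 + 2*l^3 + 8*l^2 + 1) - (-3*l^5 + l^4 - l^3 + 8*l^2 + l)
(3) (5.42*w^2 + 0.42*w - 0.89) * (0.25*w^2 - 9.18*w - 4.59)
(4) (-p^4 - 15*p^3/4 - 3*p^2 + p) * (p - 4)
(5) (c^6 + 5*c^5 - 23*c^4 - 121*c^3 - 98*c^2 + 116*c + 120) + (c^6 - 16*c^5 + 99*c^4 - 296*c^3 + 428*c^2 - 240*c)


(1) = 50*x^5 + 85*x^4 - 24*x^3 - 88*x^2 + 9*x + 8
(2) = 5*l^5 + 8*l^4 + 3*l^3 - l + 1
(3) = 1.355*w^4 - 49.6506*w^3 - 28.9559*w^2 + 6.2424*w + 4.0851
(4) = -p^5 + p^4/4 + 12*p^3 + 13*p^2 - 4*p
(5) = 2*c^6 - 11*c^5 + 76*c^4 - 417*c^3 + 330*c^2 - 124*c + 120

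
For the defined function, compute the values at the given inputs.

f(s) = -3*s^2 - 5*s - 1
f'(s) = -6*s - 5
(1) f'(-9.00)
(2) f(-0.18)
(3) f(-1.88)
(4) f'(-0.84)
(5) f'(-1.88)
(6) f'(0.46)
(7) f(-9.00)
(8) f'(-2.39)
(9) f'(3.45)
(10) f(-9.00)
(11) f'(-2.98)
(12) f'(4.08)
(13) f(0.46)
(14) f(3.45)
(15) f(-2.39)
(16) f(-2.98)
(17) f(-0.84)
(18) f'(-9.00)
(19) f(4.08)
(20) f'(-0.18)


(1) = 49.00
(2) = -0.20
(3) = -2.20
(4) = 0.04
(5) = 6.28
(6) = -7.76
(7) = -199.00
(8) = 9.34
(9) = -25.70
(10) = -199.00
(11) = 12.88
(12) = -29.48
(13) = -3.93
(14) = -53.96
(15) = -6.19
(16) = -12.74
(17) = 1.08
(18) = 49.00
(19) = -71.34
(20) = -3.92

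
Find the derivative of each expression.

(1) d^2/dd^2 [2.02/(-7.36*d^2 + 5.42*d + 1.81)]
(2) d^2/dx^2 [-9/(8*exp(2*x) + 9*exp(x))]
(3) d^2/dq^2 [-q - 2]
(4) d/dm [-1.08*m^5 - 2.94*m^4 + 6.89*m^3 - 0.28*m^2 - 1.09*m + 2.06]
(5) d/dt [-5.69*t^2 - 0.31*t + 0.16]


(1) = (-218.845184*d^2 + 161.160448*d + 2.02*(14.72*d - 5.42)*(29.44*d - 10.84) + 53.819264)/(-7.36*d^2 + 5.42*d + 1.81)^3
(2) = 9*((8*exp(x) + 9)*(32*exp(x) + 9) - 2*(16*exp(x) + 9)^2)*exp(-x)/(8*exp(x) + 9)^3
(3) = 0
(4) = -5.4*m^4 - 11.76*m^3 + 20.67*m^2 - 0.56*m - 1.09
(5) = -11.38*t - 0.31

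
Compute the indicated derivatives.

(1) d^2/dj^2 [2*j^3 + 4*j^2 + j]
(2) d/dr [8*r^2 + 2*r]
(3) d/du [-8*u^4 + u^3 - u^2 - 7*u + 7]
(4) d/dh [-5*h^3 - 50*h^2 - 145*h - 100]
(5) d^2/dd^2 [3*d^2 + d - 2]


(1) = 12*j + 8
(2) = 16*r + 2
(3) = -32*u^3 + 3*u^2 - 2*u - 7
(4) = -15*h^2 - 100*h - 145
(5) = 6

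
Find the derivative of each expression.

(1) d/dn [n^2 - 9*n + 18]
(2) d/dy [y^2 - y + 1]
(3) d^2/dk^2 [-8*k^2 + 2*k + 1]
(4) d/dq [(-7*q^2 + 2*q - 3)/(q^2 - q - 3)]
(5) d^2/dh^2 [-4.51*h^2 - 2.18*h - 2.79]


(1) = 2*n - 9
(2) = 2*y - 1
(3) = -16
(4) = (5*q^2 + 48*q - 9)/(q^4 - 2*q^3 - 5*q^2 + 6*q + 9)
(5) = -9.02000000000000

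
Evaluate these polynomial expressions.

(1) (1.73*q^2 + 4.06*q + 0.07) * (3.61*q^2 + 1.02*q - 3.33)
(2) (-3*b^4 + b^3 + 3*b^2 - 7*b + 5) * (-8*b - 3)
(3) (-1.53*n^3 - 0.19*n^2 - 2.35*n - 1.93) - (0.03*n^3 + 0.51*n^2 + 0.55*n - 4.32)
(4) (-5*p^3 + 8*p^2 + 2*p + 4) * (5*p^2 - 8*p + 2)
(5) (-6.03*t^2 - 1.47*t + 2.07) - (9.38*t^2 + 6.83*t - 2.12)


(1) = 6.2453*q^4 + 16.4212*q^3 - 1.367*q^2 - 13.4484*q - 0.2331
(2) = 24*b^5 + b^4 - 27*b^3 + 47*b^2 - 19*b - 15
(3) = -1.56*n^3 - 0.7*n^2 - 2.9*n + 2.39
(4) = -25*p^5 + 80*p^4 - 64*p^3 + 20*p^2 - 28*p + 8
(5) = -15.41*t^2 - 8.3*t + 4.19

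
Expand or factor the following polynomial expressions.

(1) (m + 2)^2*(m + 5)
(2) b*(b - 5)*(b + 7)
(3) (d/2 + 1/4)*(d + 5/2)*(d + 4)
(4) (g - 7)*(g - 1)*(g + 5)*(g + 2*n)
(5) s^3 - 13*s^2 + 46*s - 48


(1) = m^3 + 9*m^2 + 24*m + 20
(2) = b^3 + 2*b^2 - 35*b
(3) = d^3/2 + 7*d^2/2 + 53*d/8 + 5/2
(4) = g^4 + 2*g^3*n - 3*g^3 - 6*g^2*n - 33*g^2 - 66*g*n + 35*g + 70*n
(5) = (s - 8)*(s - 3)*(s - 2)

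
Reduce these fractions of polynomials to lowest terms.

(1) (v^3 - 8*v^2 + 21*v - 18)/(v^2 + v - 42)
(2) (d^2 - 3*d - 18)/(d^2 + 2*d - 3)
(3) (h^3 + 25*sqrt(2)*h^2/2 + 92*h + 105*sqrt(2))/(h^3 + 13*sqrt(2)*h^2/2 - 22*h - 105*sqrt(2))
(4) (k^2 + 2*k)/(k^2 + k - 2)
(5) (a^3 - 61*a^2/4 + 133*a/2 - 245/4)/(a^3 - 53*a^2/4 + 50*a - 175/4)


(1) = (v^3 - 8*v^2 + 21*v - 18)/(v^2 + v - 42)
(2) = (d - 6)/(d - 1)
(3) = (4*h + 12*sqrt(2))/(4*h - 12*sqrt(2))
(4) = k/(k - 1)
(5) = (a - 7)/(a - 5)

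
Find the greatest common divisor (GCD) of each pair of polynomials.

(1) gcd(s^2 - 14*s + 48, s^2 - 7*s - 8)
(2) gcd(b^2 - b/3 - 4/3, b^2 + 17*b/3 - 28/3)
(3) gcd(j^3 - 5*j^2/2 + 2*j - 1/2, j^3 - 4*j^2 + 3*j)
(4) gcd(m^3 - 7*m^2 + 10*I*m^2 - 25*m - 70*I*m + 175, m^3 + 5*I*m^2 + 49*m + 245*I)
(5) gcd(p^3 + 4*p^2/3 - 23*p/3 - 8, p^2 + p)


(1) = s - 8
(2) = gcd((b - 4/3)*(b + 1), (b - 4/3)*(b + 7)) = b - 4/3
(3) = j - 1
(4) = m + 5*I
(5) = p + 1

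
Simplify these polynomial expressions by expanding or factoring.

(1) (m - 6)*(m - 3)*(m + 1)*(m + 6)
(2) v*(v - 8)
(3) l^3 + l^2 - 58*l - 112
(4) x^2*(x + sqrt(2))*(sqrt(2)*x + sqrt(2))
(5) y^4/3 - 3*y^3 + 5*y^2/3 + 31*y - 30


(1) = m^4 - 2*m^3 - 39*m^2 + 72*m + 108
(2) = v^2 - 8*v
(3) = (l - 8)*(l + 2)*(l + 7)
(4) = sqrt(2)*x^4 + sqrt(2)*x^3 + 2*x^3 + 2*x^2
(5) = (y/3 + 1)*(y - 6)*(y - 5)*(y - 1)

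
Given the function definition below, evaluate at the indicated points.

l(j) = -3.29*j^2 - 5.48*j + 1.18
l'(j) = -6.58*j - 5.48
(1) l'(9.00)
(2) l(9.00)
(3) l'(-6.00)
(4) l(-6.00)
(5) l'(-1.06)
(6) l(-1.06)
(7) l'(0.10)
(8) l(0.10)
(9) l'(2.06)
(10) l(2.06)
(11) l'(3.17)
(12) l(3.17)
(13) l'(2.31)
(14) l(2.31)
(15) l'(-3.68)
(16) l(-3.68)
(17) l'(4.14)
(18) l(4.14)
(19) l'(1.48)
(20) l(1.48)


(1) = -64.70
(2) = -314.63
(3) = 34.00
(4) = -84.38
(5) = 1.49
(6) = 3.29
(7) = -6.14
(8) = 0.60
(9) = -19.03
(10) = -24.07
(11) = -26.34
(12) = -49.25
(13) = -20.68
(14) = -29.03
(15) = 18.73
(16) = -23.21
(17) = -32.72
(18) = -77.90
(19) = -15.22
(20) = -14.14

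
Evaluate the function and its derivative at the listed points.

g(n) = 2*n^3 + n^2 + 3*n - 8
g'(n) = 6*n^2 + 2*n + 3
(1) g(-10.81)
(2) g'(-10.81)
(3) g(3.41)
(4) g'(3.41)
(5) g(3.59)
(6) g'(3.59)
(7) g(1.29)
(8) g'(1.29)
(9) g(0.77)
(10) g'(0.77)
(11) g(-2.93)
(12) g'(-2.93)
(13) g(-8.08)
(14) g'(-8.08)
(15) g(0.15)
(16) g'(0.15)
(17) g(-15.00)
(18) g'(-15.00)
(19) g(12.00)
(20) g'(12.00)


(1) = -2450.00
(2) = 682.52
(3) = 93.16
(4) = 79.59
(5) = 108.19
(6) = 87.51
(7) = 1.83
(8) = 15.56
(9) = -4.18
(10) = 8.10
(11) = -58.51
(12) = 48.65
(13) = -1021.98
(14) = 378.56
(15) = -7.52
(16) = 3.43
(17) = -6578.00
(18) = 1323.00
(19) = 3628.00
(20) = 891.00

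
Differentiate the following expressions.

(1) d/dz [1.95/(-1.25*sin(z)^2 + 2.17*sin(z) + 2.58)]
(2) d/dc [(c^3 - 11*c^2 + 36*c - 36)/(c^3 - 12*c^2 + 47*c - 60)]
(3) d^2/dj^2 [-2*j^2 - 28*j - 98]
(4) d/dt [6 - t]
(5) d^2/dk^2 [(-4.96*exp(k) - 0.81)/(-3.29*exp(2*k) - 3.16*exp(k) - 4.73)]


(1) = (4.875*sin(z) - 4.2315)*cos(z)/(-1.25*sin(z)^2 + 2.17*sin(z) + 2.58)^2
(2) = (-c^2 + 16*c - 52)/(c^4 - 18*c^3 + 121*c^2 - 360*c + 400)
(3) = -4
(4) = -1
(5) = (53.687536*exp(4*k) - 16.49606*exp(3*k) - 437.85294*exp(2*k) - 116.4677*exp(k) + 98.862676)*exp(k)/(35.611289*exp(6*k) + 102.612468*exp(5*k) + 252.151851*exp(4*k) + 326.604328*exp(3*k) + 362.516187*exp(2*k) + 212.095092*exp(k) + 105.823817)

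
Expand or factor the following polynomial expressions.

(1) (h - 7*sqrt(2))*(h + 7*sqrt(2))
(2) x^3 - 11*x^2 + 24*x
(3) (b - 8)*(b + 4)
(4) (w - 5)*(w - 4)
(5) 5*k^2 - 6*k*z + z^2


(1) = h^2 - 98
(2) = x*(x - 8)*(x - 3)
(3) = b^2 - 4*b - 32
(4) = w^2 - 9*w + 20
(5) = (-5*k + z)*(-k + z)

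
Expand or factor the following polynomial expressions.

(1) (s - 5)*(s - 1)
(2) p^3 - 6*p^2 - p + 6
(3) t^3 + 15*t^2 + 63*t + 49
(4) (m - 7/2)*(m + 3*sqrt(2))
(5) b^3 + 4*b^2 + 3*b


(1) = s^2 - 6*s + 5
(2) = (p - 6)*(p - 1)*(p + 1)
(3) = (t + 1)*(t + 7)^2
(4) = m^2 - 7*m/2 + 3*sqrt(2)*m - 21*sqrt(2)/2
(5) = b*(b + 1)*(b + 3)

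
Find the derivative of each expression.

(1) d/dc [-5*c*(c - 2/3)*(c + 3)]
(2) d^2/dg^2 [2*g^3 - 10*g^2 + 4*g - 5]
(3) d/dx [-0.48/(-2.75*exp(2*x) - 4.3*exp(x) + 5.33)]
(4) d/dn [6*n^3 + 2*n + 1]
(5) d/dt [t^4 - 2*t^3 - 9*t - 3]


(1) = -15*c^2 - 70*c/3 + 10
(2) = 12*g - 20
(3) = (-2.64*exp(x) - 2.064)*exp(x)/(2.75*exp(2*x) + 4.3*exp(x) - 5.33)^2
(4) = 18*n^2 + 2
(5) = 4*t^3 - 6*t^2 - 9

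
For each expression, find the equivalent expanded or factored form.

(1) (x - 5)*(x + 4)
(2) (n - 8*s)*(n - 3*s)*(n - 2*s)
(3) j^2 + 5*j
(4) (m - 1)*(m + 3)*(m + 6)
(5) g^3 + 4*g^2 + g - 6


(1) = x^2 - x - 20
(2) = n^3 - 13*n^2*s + 46*n*s^2 - 48*s^3
(3) = j*(j + 5)
(4) = m^3 + 8*m^2 + 9*m - 18
(5) = (g - 1)*(g + 2)*(g + 3)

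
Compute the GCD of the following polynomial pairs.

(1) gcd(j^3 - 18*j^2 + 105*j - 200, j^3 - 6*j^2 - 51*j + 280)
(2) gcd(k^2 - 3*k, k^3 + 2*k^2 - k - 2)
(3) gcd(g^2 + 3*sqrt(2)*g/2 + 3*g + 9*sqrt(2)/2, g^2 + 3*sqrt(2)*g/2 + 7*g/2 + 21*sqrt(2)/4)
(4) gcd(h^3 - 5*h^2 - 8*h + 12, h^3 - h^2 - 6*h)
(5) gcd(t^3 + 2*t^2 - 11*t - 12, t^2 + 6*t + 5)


(1) = gcd((j - 8)*(j - 5)^2, (j - 8)*(j - 5)*(j + 7)) = j^2 - 13*j + 40
(2) = 1
(3) = gcd((g + 3)*(g + 3*sqrt(2)/2), (g + 7/2)*(g + 3*sqrt(2)/2)) = g + 3*sqrt(2)/2
(4) = h + 2
(5) = gcd((t - 3)*(t + 1)*(t + 4), (t + 1)*(t + 5)) = t + 1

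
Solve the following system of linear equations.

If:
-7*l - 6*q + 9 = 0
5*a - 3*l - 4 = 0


Then:
a = 11/7 - 18*q/35
l = 9/7 - 6*q/7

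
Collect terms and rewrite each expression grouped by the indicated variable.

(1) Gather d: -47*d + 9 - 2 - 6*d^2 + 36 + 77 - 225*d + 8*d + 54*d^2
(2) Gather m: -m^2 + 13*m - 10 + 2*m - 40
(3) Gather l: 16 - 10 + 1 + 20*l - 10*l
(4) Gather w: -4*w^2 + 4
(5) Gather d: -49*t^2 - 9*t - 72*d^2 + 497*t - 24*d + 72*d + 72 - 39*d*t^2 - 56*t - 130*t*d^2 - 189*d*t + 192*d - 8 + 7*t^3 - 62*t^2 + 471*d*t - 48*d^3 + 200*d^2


(1) = 48*d^2 - 264*d + 120
(2) = -m^2 + 15*m - 50
(3) = 10*l + 7
(4) = 4 - 4*w^2
(5) = -48*d^3 + d^2*(128 - 130*t) + d*(-39*t^2 + 282*t + 240) + 7*t^3 - 111*t^2 + 432*t + 64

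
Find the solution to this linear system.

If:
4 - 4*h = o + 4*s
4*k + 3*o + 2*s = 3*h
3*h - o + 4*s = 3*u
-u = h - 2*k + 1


Then:
h = 36/17 - 7*u/17
k = 5*u/17 + 53/34
o = 16/17 - 22*u/17
s = 25*u/34 - 23/17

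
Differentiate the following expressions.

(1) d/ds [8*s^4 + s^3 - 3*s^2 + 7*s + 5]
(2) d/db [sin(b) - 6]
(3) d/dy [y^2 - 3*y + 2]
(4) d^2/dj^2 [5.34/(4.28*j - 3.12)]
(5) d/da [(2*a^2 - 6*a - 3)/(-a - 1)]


(1) = 32*s^3 + 3*s^2 - 6*s + 7
(2) = cos(b)
(3) = 2*y - 3
(4) = 195.640512/(4.28*j - 3.12)^3
(5) = (-2*a^2 - 4*a + 3)/(a^2 + 2*a + 1)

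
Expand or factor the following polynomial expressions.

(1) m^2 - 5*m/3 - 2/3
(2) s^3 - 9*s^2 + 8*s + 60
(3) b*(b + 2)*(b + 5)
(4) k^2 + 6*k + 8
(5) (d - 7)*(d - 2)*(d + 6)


(1) = (m - 2)*(m + 1/3)
(2) = (s - 6)*(s - 5)*(s + 2)
(3) = b^3 + 7*b^2 + 10*b
(4) = (k + 2)*(k + 4)
(5) = d^3 - 3*d^2 - 40*d + 84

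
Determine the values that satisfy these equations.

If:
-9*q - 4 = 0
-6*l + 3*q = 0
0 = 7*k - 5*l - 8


Then:
k = 62/63
l = -2/9
q = -4/9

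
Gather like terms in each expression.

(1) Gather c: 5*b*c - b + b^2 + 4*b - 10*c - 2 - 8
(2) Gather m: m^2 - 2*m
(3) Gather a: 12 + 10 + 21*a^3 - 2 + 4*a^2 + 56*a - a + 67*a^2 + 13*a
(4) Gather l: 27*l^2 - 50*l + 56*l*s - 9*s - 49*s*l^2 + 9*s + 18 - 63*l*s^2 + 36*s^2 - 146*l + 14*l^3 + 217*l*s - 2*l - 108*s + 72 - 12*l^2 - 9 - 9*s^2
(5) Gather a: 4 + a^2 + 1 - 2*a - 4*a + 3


(1) = b^2 + 3*b + c*(5*b - 10) - 10
(2) = m^2 - 2*m
(3) = 21*a^3 + 71*a^2 + 68*a + 20
(4) = 14*l^3 + l^2*(15 - 49*s) + l*(-63*s^2 + 273*s - 198) + 27*s^2 - 108*s + 81
(5) = a^2 - 6*a + 8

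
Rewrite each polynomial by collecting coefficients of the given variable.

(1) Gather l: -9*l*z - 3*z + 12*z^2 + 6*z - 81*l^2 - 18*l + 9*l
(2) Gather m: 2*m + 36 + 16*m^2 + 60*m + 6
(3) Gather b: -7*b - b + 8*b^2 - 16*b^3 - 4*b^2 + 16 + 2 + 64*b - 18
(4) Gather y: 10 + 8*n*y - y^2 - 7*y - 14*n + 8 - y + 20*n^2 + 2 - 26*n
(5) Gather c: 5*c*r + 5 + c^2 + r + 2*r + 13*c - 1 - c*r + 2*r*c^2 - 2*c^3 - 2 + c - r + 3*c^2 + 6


(1) = -81*l^2 + l*(-9*z - 9) + 12*z^2 + 3*z
(2) = 16*m^2 + 62*m + 42
(3) = -16*b^3 + 4*b^2 + 56*b
(4) = 20*n^2 - 40*n - y^2 + y*(8*n - 8) + 20
(5) = -2*c^3 + c^2*(2*r + 4) + c*(4*r + 14) + 2*r + 8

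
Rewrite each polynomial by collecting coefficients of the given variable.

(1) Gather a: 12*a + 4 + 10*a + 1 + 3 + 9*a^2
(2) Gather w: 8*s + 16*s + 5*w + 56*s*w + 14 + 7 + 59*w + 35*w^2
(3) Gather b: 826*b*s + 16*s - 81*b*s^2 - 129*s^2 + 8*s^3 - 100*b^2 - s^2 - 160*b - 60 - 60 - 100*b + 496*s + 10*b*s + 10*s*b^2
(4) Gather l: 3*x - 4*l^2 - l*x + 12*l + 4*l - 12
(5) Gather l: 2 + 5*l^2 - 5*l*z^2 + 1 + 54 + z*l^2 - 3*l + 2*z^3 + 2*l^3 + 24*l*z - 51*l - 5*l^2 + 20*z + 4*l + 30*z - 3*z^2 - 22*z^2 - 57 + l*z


(1) = 9*a^2 + 22*a + 8
(2) = 24*s + 35*w^2 + w*(56*s + 64) + 21
(3) = b^2*(10*s - 100) + b*(-81*s^2 + 836*s - 260) + 8*s^3 - 130*s^2 + 512*s - 120
(4) = -4*l^2 + l*(16 - x) + 3*x - 12
(5) = 2*l^3 + l^2*z + l*(-5*z^2 + 25*z - 50) + 2*z^3 - 25*z^2 + 50*z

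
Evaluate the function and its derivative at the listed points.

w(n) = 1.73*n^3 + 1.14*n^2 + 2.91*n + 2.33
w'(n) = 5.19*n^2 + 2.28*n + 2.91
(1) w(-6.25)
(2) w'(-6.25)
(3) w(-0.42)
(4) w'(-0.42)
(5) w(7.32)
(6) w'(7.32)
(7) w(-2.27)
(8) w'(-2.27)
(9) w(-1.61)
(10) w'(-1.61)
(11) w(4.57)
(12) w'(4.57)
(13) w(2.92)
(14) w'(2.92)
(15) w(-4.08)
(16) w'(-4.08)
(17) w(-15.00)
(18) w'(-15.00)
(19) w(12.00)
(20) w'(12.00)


(1) = -393.69
(2) = 191.39
(3) = 1.18
(4) = 2.87
(5) = 763.26
(6) = 297.69
(7) = -18.64
(8) = 24.48
(9) = -6.62
(10) = 12.69
(11) = 204.56
(12) = 121.72
(13) = 63.62
(14) = 53.82
(15) = -108.06
(16) = 80.00
(17) = -5623.57
(18) = 1136.46
(19) = 3190.85
(20) = 777.63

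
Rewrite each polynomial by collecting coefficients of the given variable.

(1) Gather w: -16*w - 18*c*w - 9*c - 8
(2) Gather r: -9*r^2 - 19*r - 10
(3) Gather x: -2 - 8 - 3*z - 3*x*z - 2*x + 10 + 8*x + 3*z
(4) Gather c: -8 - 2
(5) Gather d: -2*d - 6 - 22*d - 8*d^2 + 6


(1) = -9*c + w*(-18*c - 16) - 8
(2) = -9*r^2 - 19*r - 10
(3) = x*(6 - 3*z)
(4) = -10
(5) = -8*d^2 - 24*d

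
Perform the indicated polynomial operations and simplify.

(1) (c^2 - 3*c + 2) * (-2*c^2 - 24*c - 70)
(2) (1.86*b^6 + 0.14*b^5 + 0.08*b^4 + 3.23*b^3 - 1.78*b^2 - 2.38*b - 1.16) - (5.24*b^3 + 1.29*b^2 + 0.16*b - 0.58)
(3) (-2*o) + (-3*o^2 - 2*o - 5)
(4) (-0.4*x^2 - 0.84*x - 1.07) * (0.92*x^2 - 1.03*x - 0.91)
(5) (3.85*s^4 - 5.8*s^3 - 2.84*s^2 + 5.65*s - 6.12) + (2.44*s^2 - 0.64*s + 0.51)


(1) = -2*c^4 - 18*c^3 - 2*c^2 + 162*c - 140
(2) = 1.86*b^6 + 0.14*b^5 + 0.08*b^4 - 2.01*b^3 - 3.07*b^2 - 2.54*b - 0.58
(3) = -3*o^2 - 4*o - 5
(4) = -0.368*x^4 - 0.3608*x^3 + 0.2448*x^2 + 1.8665*x + 0.9737
(5) = 3.85*s^4 - 5.8*s^3 - 0.4*s^2 + 5.01*s - 5.61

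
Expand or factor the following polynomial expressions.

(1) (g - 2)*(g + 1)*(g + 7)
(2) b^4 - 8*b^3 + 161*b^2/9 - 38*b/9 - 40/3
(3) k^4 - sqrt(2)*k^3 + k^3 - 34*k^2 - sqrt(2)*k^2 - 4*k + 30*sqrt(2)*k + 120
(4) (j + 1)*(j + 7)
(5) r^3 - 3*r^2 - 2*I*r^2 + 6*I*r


(1) = g^3 + 6*g^2 - 9*g - 14
(2) = (b - 4)*(b - 3)*(b - 5/3)*(b + 2/3)
(3) = (k - 5)*(k + 6)*(k - 2*sqrt(2))*(k + sqrt(2))
(4) = j^2 + 8*j + 7
(5) = r*(r - 3)*(r - 2*I)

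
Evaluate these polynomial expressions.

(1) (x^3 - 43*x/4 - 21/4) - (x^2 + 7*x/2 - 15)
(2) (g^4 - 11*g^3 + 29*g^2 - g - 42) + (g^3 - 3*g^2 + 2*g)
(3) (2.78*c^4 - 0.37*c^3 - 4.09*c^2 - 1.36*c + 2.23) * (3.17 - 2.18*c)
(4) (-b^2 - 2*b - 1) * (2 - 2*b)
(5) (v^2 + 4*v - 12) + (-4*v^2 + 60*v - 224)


(1) = x^3 - x^2 - 57*x/4 + 39/4
(2) = g^4 - 10*g^3 + 26*g^2 + g - 42
(3) = -6.0604*c^5 + 9.6192*c^4 + 7.7433*c^3 - 10.0005*c^2 - 9.1726*c + 7.0691
(4) = 2*b^3 + 2*b^2 - 2*b - 2
(5) = -3*v^2 + 64*v - 236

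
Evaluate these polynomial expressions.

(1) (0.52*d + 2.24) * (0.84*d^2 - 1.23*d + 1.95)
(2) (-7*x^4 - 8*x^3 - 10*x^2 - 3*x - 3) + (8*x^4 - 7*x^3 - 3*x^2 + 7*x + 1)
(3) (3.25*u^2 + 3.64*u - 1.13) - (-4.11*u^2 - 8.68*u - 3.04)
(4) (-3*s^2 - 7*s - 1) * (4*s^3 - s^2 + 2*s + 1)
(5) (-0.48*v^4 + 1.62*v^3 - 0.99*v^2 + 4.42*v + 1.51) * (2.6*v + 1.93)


(1) = 0.4368*d^3 + 1.242*d^2 - 1.7412*d + 4.368
(2) = x^4 - 15*x^3 - 13*x^2 + 4*x - 2
(3) = 7.36*u^2 + 12.32*u + 1.91
(4) = -12*s^5 - 25*s^4 - 3*s^3 - 16*s^2 - 9*s - 1
(5) = -1.248*v^5 + 3.2856*v^4 + 0.5526*v^3 + 9.5813*v^2 + 12.4566*v + 2.9143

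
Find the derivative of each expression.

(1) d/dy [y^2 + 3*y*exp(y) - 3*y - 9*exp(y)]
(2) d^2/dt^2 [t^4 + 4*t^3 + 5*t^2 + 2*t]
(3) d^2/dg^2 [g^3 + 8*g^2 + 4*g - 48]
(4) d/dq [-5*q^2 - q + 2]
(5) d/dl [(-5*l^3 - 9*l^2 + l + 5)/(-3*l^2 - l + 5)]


(1) = 3*y*exp(y) + 2*y - 6*exp(y) - 3
(2) = 12*t^2 + 24*t + 10
(3) = 6*g + 16
(4) = -10*q - 1
(5) = (15*l^4 + 10*l^3 - 63*l^2 - 60*l + 10)/(9*l^4 + 6*l^3 - 29*l^2 - 10*l + 25)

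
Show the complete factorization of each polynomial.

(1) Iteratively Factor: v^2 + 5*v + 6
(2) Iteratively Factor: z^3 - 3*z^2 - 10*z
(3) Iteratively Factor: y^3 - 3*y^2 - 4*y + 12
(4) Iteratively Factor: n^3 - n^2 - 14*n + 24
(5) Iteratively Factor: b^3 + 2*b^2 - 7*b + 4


(1) = (v + 2)*(v + 3)
(2) = (z)*(z^2 - 3*z - 10) = z*(z - 5)*(z + 2)
(3) = (y - 2)*(y^2 - y - 6) = (y - 2)*(y + 2)*(y - 3)
(4) = (n - 2)*(n^2 + n - 12) = (n - 3)*(n - 2)*(n + 4)
(5) = (b - 1)*(b^2 + 3*b - 4) = (b - 1)^2*(b + 4)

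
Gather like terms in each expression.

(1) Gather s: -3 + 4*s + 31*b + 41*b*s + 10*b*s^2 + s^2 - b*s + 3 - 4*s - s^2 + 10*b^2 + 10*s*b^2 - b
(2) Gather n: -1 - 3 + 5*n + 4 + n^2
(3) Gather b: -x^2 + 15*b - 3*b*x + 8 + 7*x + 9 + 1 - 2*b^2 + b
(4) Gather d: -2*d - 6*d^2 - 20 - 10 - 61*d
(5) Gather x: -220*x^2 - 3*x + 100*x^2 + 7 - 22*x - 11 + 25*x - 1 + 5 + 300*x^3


(1) = 10*b^2 + 10*b*s^2 + 30*b + s*(10*b^2 + 40*b)
(2) = n^2 + 5*n
(3) = -2*b^2 + b*(16 - 3*x) - x^2 + 7*x + 18
(4) = -6*d^2 - 63*d - 30
(5) = 300*x^3 - 120*x^2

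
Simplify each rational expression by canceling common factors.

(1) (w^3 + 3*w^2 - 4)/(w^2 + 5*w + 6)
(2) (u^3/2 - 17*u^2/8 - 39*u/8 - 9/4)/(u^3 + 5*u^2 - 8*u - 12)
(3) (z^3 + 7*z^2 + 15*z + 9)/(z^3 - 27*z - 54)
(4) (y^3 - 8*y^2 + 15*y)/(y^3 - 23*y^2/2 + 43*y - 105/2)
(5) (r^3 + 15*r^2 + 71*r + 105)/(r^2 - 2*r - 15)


(1) = (w^2 + w - 2)/(w + 3)
(2) = (4*u^2 - 21*u - 18)/(8*u^2 + 32*u - 96)
(3) = (z + 1)/(z - 6)
(4) = 2*y/(2*y - 7)
(5) = (r^2 + 12*r + 35)/(r - 5)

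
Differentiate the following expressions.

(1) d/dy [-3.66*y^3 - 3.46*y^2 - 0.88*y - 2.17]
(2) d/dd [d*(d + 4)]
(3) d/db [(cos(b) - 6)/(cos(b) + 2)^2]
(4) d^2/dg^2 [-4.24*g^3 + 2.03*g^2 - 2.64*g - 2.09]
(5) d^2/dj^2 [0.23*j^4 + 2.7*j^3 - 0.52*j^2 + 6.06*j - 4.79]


(1) = -10.98*y^2 - 6.92*y - 0.88
(2) = 2*d + 4
(3) = (cos(b) - 14)*sin(b)/(cos(b) + 2)^3
(4) = 4.06 - 25.44*g
(5) = 2.76*j^2 + 16.2*j - 1.04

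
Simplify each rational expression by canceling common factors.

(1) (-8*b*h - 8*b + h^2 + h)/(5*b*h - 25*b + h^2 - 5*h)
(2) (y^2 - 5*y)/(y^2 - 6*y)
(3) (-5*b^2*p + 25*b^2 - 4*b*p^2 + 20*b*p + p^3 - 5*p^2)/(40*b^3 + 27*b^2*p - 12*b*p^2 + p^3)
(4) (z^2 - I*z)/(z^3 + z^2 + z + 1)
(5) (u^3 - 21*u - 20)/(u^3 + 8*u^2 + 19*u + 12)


(1) = (-8*b*h - 8*b + h^2 + h)/(5*b*h - 25*b + h^2 - 5*h)
(2) = (y - 5)/(y - 6)
(3) = (p - 5)/(-8*b + p)
(4) = z/(z^2 + z*(1 + I) + I)
(5) = (u - 5)/(u + 3)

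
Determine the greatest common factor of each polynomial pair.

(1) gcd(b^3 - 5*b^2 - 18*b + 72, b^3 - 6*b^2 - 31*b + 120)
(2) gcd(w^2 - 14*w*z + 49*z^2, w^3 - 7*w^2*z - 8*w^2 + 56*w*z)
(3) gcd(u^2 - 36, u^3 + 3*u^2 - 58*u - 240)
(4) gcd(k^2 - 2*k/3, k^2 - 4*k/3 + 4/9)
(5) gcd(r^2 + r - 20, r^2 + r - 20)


(1) = gcd((b - 6)*(b - 3)*(b + 4), (b - 8)*(b - 3)*(b + 5)) = b - 3
(2) = gcd((w - 7*z)^2, w*(w - 8)*(w - 7*z)) = -w + 7*z
(3) = u + 6
(4) = gcd(k*(k - 2/3), (k - 2/3)^2) = k - 2/3
(5) = r^2 + r - 20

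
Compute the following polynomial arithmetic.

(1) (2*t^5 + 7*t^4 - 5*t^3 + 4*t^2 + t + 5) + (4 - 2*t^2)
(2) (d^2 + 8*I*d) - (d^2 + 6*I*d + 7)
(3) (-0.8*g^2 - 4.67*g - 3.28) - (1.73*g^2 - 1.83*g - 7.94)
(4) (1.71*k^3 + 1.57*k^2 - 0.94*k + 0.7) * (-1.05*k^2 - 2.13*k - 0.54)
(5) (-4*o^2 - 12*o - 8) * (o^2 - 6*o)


(1) = 2*t^5 + 7*t^4 - 5*t^3 + 2*t^2 + t + 9
(2) = 2*I*d - 7
(3) = -2.53*g^2 - 2.84*g + 4.66
(4) = -1.7955*k^5 - 5.2908*k^4 - 3.2805*k^3 + 0.4194*k^2 - 0.9834*k - 0.378
(5) = -4*o^4 + 12*o^3 + 64*o^2 + 48*o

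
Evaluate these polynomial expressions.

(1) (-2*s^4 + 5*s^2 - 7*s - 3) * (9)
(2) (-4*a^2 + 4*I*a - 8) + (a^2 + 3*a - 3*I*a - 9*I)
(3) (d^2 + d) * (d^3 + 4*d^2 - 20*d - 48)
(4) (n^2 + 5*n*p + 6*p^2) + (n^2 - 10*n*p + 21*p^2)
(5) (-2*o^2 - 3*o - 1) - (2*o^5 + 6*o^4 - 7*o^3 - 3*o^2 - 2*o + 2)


(1) = -18*s^4 + 45*s^2 - 63*s - 27
(2) = -3*a^2 + 3*a + I*a - 8 - 9*I
(3) = d^5 + 5*d^4 - 16*d^3 - 68*d^2 - 48*d
(4) = 2*n^2 - 5*n*p + 27*p^2
(5) = -2*o^5 - 6*o^4 + 7*o^3 + o^2 - o - 3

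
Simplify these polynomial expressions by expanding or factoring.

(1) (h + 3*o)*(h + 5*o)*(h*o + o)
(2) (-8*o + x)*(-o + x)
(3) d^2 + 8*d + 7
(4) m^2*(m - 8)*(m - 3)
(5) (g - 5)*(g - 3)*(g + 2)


(1) = h^3*o + 8*h^2*o^2 + h^2*o + 15*h*o^3 + 8*h*o^2 + 15*o^3
(2) = 8*o^2 - 9*o*x + x^2
(3) = (d + 1)*(d + 7)
(4) = m^4 - 11*m^3 + 24*m^2
(5) = g^3 - 6*g^2 - g + 30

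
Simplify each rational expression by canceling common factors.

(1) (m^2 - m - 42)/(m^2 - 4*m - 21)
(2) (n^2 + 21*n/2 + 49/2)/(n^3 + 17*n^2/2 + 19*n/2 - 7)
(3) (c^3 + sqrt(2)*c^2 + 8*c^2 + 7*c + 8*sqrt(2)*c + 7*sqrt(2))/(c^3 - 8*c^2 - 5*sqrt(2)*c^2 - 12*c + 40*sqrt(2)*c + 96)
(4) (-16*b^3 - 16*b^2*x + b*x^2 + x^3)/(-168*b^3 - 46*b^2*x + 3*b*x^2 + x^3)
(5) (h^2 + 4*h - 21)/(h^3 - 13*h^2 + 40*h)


(1) = (m + 6)/(m + 3)
(2) = (2*n + 7)/(2*n^2 + 3*n - 2)
(3) = (c^2 + 8*c + 7)/(c^2 + c*(-6*sqrt(2) - 8) + 48*sqrt(2))
(4) = (-4*b^2 - 3*b*x + x^2)/(-42*b^2 - b*x + x^2)
(5) = (h^2 + 4*h - 21)/(h^3 - 13*h^2 + 40*h)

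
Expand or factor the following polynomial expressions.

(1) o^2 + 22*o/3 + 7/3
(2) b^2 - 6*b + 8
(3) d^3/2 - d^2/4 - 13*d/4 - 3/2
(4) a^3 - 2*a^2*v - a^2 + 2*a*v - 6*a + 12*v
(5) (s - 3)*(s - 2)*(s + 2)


(1) = (o + 1/3)*(o + 7)
(2) = (b - 4)*(b - 2)
(3) = (d/2 + 1/4)*(d - 3)*(d + 2)
(4) = (a - 3)*(a + 2)*(a - 2*v)
(5) = s^3 - 3*s^2 - 4*s + 12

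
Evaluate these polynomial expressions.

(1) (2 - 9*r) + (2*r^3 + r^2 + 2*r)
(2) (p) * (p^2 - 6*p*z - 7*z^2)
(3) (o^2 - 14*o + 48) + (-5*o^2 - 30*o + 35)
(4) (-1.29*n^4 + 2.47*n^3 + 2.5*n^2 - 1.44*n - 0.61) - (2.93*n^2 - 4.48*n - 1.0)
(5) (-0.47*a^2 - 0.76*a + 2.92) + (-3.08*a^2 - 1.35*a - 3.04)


(1) = 2*r^3 + r^2 - 7*r + 2
(2) = p^3 - 6*p^2*z - 7*p*z^2
(3) = -4*o^2 - 44*o + 83
(4) = -1.29*n^4 + 2.47*n^3 - 0.43*n^2 + 3.04*n + 0.39
(5) = -3.55*a^2 - 2.11*a - 0.12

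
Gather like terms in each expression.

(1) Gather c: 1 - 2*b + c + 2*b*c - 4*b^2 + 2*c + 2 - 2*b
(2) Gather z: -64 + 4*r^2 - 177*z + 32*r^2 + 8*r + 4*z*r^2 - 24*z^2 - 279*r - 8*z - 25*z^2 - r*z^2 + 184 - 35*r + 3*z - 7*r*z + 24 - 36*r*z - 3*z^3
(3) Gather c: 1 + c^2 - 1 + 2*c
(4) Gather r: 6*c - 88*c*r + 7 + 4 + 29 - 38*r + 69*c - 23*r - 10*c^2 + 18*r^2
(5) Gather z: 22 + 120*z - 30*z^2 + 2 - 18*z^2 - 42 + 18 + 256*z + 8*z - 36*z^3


(1) = -4*b^2 - 4*b + c*(2*b + 3) + 3
(2) = 36*r^2 - 306*r - 3*z^3 + z^2*(-r - 49) + z*(4*r^2 - 43*r - 182) + 144
(3) = c^2 + 2*c
(4) = -10*c^2 + 75*c + 18*r^2 + r*(-88*c - 61) + 40
(5) = -36*z^3 - 48*z^2 + 384*z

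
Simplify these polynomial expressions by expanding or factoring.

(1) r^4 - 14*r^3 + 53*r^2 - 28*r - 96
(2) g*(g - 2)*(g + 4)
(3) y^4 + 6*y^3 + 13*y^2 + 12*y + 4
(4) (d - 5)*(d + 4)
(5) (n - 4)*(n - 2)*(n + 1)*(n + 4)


(1) = (r - 8)*(r - 4)*(r - 3)*(r + 1)
(2) = g^3 + 2*g^2 - 8*g
(3) = (y + 1)^2*(y + 2)^2
(4) = d^2 - d - 20
(5) = n^4 - n^3 - 18*n^2 + 16*n + 32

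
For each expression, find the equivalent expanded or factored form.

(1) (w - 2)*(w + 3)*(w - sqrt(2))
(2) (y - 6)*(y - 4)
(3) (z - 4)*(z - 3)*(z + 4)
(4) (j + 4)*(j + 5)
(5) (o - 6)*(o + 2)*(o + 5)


(1) = w^3 - sqrt(2)*w^2 + w^2 - 6*w - sqrt(2)*w + 6*sqrt(2)
(2) = y^2 - 10*y + 24
(3) = z^3 - 3*z^2 - 16*z + 48
(4) = j^2 + 9*j + 20
(5) = o^3 + o^2 - 32*o - 60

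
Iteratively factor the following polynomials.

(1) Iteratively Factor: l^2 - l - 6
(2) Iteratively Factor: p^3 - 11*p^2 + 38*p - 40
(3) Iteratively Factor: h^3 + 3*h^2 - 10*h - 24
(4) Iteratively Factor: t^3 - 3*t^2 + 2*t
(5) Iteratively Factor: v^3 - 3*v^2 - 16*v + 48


(1) = (l + 2)*(l - 3)
(2) = (p - 4)*(p^2 - 7*p + 10) = (p - 5)*(p - 4)*(p - 2)
(3) = (h - 3)*(h^2 + 6*h + 8) = (h - 3)*(h + 4)*(h + 2)
(4) = (t)*(t^2 - 3*t + 2) = t*(t - 2)*(t - 1)
(5) = (v - 3)*(v^2 - 16) = (v - 4)*(v - 3)*(v + 4)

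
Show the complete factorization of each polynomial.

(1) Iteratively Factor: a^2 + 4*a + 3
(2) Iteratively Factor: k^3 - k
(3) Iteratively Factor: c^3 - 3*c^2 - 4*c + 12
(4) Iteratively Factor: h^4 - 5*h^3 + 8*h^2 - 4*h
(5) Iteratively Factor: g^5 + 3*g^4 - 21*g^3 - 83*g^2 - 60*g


(1) = (a + 3)*(a + 1)
(2) = (k)*(k^2 - 1) = k*(k - 1)*(k + 1)
(3) = (c - 2)*(c^2 - c - 6) = (c - 3)*(c - 2)*(c + 2)
(4) = (h - 2)*(h^3 - 3*h^2 + 2*h) = h*(h - 2)*(h^2 - 3*h + 2) = h*(h - 2)*(h - 1)*(h - 2)
(5) = (g)*(g^4 + 3*g^3 - 21*g^2 - 83*g - 60) = g*(g + 3)*(g^3 - 21*g - 20) = g*(g + 1)*(g + 3)*(g^2 - g - 20) = g*(g - 5)*(g + 1)*(g + 3)*(g + 4)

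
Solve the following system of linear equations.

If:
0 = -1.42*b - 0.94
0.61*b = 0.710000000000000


Then:
No Solution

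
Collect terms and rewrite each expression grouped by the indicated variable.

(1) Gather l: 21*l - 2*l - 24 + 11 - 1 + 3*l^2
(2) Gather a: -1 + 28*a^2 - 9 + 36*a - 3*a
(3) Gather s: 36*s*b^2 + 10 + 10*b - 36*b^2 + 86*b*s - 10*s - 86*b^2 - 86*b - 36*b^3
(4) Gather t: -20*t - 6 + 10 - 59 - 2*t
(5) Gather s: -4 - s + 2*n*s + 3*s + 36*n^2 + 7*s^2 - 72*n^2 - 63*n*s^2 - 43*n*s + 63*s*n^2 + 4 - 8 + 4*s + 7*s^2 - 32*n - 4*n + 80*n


(1) = 3*l^2 + 19*l - 14
(2) = 28*a^2 + 33*a - 10
(3) = -36*b^3 - 122*b^2 - 76*b + s*(36*b^2 + 86*b - 10) + 10
(4) = -22*t - 55
(5) = -36*n^2 + 44*n + s^2*(14 - 63*n) + s*(63*n^2 - 41*n + 6) - 8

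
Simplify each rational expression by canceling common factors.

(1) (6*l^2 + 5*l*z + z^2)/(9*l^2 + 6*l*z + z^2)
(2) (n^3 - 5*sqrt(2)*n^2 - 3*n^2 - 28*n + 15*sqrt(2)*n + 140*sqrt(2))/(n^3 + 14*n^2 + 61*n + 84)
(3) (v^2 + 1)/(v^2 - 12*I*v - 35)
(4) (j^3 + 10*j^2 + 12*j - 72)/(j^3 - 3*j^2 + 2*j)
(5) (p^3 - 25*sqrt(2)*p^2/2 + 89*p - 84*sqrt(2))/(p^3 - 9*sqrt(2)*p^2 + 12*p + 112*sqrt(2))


(1) = (2*l + z)/(3*l + z)
(2) = (n^2 + n*(-5*sqrt(2) - 7) + 35*sqrt(2))/(n^2 + 10*n + 21)
(3) = (v^2 + 1)/(v^2 - 12*I*v - 35)
(4) = (j^2 + 12*j + 36)/(j^2 - j)
(5) = (2*p - 3*sqrt(2))/(2*p + 4*sqrt(2))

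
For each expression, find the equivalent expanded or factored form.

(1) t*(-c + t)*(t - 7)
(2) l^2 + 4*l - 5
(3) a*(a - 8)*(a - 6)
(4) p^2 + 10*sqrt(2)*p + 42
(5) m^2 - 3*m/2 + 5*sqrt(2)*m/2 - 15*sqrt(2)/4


(1) = -c*t^2 + 7*c*t + t^3 - 7*t^2
(2) = (l - 1)*(l + 5)
(3) = a^3 - 14*a^2 + 48*a
(4) = (p + 3*sqrt(2))*(p + 7*sqrt(2))
(5) = (m - 3/2)*(m + 5*sqrt(2)/2)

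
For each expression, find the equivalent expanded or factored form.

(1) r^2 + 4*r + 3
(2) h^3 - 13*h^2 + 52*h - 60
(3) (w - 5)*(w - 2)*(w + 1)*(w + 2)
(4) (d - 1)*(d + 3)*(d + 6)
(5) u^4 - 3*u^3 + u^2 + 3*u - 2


(1) = (r + 1)*(r + 3)
(2) = (h - 6)*(h - 5)*(h - 2)
(3) = w^4 - 4*w^3 - 9*w^2 + 16*w + 20
(4) = d^3 + 8*d^2 + 9*d - 18
(5) = (u - 2)*(u - 1)^2*(u + 1)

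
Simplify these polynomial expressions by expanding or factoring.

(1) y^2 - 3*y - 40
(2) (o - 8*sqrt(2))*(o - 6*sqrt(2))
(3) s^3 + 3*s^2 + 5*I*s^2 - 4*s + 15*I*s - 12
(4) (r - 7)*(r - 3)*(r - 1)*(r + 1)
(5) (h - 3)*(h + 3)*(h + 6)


(1) = (y - 8)*(y + 5)
(2) = o^2 - 14*sqrt(2)*o + 96
(3) = (s + 3)*(s + I)*(s + 4*I)
(4) = r^4 - 10*r^3 + 20*r^2 + 10*r - 21
(5) = h^3 + 6*h^2 - 9*h - 54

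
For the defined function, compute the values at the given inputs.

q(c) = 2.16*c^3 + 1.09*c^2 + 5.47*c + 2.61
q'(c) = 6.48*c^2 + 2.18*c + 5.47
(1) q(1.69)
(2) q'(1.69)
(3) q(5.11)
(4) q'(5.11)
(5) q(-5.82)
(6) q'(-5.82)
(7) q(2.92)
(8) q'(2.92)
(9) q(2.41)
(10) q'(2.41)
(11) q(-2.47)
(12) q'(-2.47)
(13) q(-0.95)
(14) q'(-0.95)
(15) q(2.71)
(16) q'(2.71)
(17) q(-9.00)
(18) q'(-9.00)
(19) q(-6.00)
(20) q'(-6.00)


(1) = 25.39
(2) = 27.66
(3) = 347.24
(4) = 185.82
(5) = -418.12
(6) = 212.28
(7) = 81.65
(8) = 67.09
(9) = 52.36
(10) = 48.36
(11) = -36.80
(12) = 39.62
(13) = -3.45
(14) = 9.25
(15) = 68.43
(16) = 58.97
(17) = -1532.97
(18) = 510.73
(19) = -457.53
(20) = 225.67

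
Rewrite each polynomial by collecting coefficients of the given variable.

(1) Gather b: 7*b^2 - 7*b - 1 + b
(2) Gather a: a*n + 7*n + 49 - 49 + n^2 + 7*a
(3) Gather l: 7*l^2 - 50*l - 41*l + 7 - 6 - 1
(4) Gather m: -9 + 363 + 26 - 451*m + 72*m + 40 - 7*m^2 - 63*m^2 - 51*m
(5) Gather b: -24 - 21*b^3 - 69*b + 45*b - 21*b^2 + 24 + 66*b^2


(1) = 7*b^2 - 6*b - 1
(2) = a*(n + 7) + n^2 + 7*n
(3) = 7*l^2 - 91*l
(4) = -70*m^2 - 430*m + 420
(5) = -21*b^3 + 45*b^2 - 24*b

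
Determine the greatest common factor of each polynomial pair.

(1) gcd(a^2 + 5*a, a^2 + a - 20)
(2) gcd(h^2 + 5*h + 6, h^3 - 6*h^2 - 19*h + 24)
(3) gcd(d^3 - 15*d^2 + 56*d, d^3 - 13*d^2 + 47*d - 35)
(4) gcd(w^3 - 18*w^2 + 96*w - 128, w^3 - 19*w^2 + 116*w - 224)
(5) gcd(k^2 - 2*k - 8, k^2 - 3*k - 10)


(1) = gcd(a*(a + 5), (a - 4)*(a + 5)) = a + 5
(2) = h + 3
(3) = gcd(d*(d - 8)*(d - 7), (d - 7)*(d - 5)*(d - 1)) = d - 7
(4) = gcd((w - 8)^2*(w - 2), (w - 8)*(w - 7)*(w - 4)) = w - 8
(5) = k + 2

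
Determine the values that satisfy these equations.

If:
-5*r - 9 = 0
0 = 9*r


Then:
No Solution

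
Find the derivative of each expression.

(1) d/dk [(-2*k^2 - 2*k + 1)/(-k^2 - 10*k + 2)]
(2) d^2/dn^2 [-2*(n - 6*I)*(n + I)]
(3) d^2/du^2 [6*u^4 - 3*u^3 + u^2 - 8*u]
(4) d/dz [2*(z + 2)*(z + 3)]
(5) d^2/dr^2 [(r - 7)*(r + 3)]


(1) = 6*(3*k^2 - k + 1)/(k^4 + 20*k^3 + 96*k^2 - 40*k + 4)
(2) = -4
(3) = 72*u^2 - 18*u + 2
(4) = 4*z + 10
(5) = 2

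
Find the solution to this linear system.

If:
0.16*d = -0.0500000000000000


Then:
d = -0.31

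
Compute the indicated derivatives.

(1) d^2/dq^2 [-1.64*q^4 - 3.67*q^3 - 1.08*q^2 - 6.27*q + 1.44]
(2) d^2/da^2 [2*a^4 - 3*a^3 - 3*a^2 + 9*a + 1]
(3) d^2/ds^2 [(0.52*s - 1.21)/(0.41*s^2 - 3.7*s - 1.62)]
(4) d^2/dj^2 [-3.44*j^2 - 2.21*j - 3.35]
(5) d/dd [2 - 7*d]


(1) = -19.68*q^2 - 22.02*q - 2.16
(2) = 24*a^2 - 18*a - 6
(3) = ((4.8402 - 1.2792*s)*(-0.41*s^2 + 3.7*s + 1.62) - (0.52*s - 1.21)*(0.82*s - 3.7)*(1.64*s - 7.4))/(-0.41*s^2 + 3.7*s + 1.62)^3
(4) = -6.88000000000000
(5) = -7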